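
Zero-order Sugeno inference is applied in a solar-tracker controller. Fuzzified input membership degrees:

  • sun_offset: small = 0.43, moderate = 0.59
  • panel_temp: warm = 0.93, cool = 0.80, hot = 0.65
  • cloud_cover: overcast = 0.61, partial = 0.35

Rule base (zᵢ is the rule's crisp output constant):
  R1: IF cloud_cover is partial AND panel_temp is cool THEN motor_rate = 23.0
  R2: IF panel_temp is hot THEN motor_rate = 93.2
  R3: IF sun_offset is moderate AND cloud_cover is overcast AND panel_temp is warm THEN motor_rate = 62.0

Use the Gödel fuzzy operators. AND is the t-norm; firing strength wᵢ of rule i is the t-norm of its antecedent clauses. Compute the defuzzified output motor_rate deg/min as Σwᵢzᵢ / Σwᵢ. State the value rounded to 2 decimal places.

R1 (z=23.0): partial=0.35, cool=0.80; AND[min(a, b)] → w = 0.35
R2 (z=93.2): hot=0.65 → w = 0.65
R3 (z=62.0): moderate=0.59, overcast=0.61, warm=0.93; AND[min(a, b)] → w = 0.59
Weighted average = (0.35·23.0 + 0.65·93.2 + 0.59·62.0) / (0.35 + 0.65 + 0.59)
  = 105.2100 / 1.5900 = 66.17

66.17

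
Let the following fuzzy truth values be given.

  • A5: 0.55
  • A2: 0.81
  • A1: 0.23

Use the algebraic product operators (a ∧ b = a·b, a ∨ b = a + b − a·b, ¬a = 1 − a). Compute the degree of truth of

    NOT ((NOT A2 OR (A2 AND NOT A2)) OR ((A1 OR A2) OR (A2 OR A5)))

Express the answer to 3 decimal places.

NOT A2 = 1 − 0.8100 = 0.1900
NOT A2 = 1 − 0.8100 = 0.1900
A2 AND NOT A2 = a·b on (0.8100, 0.1900) = 0.1539
NOT A2 OR (A2 AND NOT A2) = a + b − a·b on (0.1900, 0.1539) = 0.3147
A1 OR A2 = a + b − a·b on (0.2300, 0.8100) = 0.8537
A2 OR A5 = a + b − a·b on (0.8100, 0.5500) = 0.9145
(A1 OR A2) OR (A2 OR A5) = a + b − a·b on (0.8537, 0.9145) = 0.9875
(NOT A2 OR (A2 AND NOT A2)) OR ((A1 OR A2) OR (A2 OR A5)) = a + b − a·b on (0.3147, 0.9875) = 0.9914
NOT ((NOT A2 OR (A2 AND NOT A2)) OR ((A1 OR A2) OR (A2 OR A5))) = 1 − 0.9914 = 0.0086

0.009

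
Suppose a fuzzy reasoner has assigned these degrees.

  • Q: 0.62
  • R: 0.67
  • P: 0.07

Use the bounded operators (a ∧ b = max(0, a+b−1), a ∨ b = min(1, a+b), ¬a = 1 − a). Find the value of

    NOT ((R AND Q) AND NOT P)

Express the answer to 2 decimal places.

R AND Q = max(0, a+b−1) on (0.67, 0.62) = 0.29
NOT P = 1 − 0.07 = 0.93
(R AND Q) AND NOT P = max(0, a+b−1) on (0.29, 0.93) = 0.22
NOT ((R AND Q) AND NOT P) = 1 − 0.22 = 0.78

0.78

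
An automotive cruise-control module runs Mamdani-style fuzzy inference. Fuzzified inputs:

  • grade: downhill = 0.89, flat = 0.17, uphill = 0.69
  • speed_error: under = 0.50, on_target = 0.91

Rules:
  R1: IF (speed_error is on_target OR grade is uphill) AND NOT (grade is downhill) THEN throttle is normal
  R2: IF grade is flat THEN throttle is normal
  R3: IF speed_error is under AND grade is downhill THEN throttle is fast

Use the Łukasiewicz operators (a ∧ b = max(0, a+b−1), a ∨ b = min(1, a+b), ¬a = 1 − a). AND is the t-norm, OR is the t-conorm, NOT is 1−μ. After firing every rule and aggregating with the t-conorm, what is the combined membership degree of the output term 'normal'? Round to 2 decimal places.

0.28

R1: (on_target=0.91 OR uphill=0.69) = 1.00; AND[max(0, a+b−1)] with ¬downhill=1−0.89=0.11 → w = 0.11
R2: flat=0.17 → w = 0.17
R3: under=0.50, downhill=0.89; AND[max(0, a+b−1)] → w = 0.39
Rules with consequent 'normal': {R1, R2} → strengths 0.11, 0.17
Aggregate via t-conorm [min(1, a+b)]: 0.28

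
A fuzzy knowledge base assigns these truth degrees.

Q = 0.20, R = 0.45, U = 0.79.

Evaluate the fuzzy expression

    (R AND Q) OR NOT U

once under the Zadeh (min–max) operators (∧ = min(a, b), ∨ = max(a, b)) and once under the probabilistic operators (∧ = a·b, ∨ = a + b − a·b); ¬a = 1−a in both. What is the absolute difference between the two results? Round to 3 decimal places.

Under Zadeh (min–max):
  R AND Q = min(a, b) on (0.45, 0.20) = 0.20
  NOT U = 1 − 0.79 = 0.21
  (R AND Q) OR NOT U = max(a, b) on (0.20, 0.21) = 0.21
  → value = 0.2100
Under probabilistic:
  R AND Q = a·b on (0.4500, 0.2000) = 0.0900
  NOT U = 1 − 0.7900 = 0.2100
  (R AND Q) OR NOT U = a + b − a·b on (0.0900, 0.2100) = 0.2811
  → value = 0.2811
|0.2100 − 0.2811| = 0.071

0.071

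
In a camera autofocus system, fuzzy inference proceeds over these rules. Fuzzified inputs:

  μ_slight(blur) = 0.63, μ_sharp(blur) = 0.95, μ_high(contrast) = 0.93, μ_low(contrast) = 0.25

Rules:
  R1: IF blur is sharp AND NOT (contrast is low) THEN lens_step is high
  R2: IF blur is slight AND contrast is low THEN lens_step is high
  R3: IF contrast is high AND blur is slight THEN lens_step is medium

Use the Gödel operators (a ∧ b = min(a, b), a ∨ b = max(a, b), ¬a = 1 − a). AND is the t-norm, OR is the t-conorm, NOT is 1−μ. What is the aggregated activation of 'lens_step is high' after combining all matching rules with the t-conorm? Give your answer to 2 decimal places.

0.75

R1: sharp=0.95, ¬low=1−0.25=0.75; AND[min(a, b)] → w = 0.75
R2: slight=0.63, low=0.25; AND[min(a, b)] → w = 0.25
R3: high=0.93, slight=0.63; AND[min(a, b)] → w = 0.63
Rules with consequent 'high': {R1, R2} → strengths 0.75, 0.25
Aggregate via t-conorm [max(a, b)]: 0.75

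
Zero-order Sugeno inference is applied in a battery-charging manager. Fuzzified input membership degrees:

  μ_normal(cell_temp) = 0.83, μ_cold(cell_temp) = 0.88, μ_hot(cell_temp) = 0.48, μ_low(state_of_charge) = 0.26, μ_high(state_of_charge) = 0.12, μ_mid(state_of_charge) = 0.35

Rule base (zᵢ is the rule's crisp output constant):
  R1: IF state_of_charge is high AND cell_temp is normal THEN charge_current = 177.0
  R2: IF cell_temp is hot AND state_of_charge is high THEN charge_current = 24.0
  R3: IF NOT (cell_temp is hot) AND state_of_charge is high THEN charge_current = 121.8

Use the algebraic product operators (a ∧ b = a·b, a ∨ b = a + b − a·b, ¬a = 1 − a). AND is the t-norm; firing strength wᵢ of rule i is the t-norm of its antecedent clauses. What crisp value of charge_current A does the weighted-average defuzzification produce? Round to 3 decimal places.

R1 (z=177.0): high=0.12, normal=0.83; AND[a·b] → w = 0.0996
R2 (z=24.0): hot=0.48, high=0.12; AND[a·b] → w = 0.0576
R3 (z=121.8): ¬hot=1−0.48=0.52, high=0.12; AND[a·b] → w = 0.0624
Weighted average = (0.0996·177.0 + 0.0576·24.0 + 0.0624·121.8) / (0.0996 + 0.0576 + 0.0624)
  = 26.6119 / 0.2196 = 121.184

121.184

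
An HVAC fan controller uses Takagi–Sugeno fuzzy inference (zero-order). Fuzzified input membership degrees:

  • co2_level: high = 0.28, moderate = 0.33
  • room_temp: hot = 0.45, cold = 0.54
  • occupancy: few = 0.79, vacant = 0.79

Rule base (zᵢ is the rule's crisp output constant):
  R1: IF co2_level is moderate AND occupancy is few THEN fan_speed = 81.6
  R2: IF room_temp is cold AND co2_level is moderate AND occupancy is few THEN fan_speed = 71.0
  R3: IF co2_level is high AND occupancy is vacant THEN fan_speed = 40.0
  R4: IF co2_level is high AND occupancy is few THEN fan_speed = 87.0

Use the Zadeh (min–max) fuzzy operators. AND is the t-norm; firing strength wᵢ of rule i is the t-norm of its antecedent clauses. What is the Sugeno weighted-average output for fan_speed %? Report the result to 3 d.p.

R1 (z=81.6): moderate=0.33, few=0.79; AND[min(a, b)] → w = 0.33
R2 (z=71.0): cold=0.54, moderate=0.33, few=0.79; AND[min(a, b)] → w = 0.33
R3 (z=40.0): high=0.28, vacant=0.79; AND[min(a, b)] → w = 0.28
R4 (z=87.0): high=0.28, few=0.79; AND[min(a, b)] → w = 0.28
Weighted average = (0.33·81.6 + 0.33·71.0 + 0.28·40.0 + 0.28·87.0) / (0.33 + 0.33 + 0.28 + 0.28)
  = 85.9180 / 1.2200 = 70.425

70.425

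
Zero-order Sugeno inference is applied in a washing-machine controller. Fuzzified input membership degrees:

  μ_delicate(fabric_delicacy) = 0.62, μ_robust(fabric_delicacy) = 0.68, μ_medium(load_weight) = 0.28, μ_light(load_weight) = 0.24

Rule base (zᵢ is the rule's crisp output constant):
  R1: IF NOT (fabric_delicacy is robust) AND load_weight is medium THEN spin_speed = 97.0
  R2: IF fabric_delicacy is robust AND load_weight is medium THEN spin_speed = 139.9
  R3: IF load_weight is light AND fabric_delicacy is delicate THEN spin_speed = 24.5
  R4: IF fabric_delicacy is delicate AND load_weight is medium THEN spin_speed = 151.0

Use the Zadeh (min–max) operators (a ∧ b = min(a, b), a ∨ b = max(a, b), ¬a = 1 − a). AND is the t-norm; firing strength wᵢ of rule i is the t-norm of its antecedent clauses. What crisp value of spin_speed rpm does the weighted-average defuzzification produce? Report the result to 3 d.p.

106.011

R1 (z=97.0): ¬robust=1−0.68=0.32, medium=0.28; AND[min(a, b)] → w = 0.28
R2 (z=139.9): robust=0.68, medium=0.28; AND[min(a, b)] → w = 0.28
R3 (z=24.5): light=0.24, delicate=0.62; AND[min(a, b)] → w = 0.24
R4 (z=151.0): delicate=0.62, medium=0.28; AND[min(a, b)] → w = 0.28
Weighted average = (0.28·97.0 + 0.28·139.9 + 0.24·24.5 + 0.28·151.0) / (0.28 + 0.28 + 0.24 + 0.28)
  = 114.4920 / 1.0800 = 106.011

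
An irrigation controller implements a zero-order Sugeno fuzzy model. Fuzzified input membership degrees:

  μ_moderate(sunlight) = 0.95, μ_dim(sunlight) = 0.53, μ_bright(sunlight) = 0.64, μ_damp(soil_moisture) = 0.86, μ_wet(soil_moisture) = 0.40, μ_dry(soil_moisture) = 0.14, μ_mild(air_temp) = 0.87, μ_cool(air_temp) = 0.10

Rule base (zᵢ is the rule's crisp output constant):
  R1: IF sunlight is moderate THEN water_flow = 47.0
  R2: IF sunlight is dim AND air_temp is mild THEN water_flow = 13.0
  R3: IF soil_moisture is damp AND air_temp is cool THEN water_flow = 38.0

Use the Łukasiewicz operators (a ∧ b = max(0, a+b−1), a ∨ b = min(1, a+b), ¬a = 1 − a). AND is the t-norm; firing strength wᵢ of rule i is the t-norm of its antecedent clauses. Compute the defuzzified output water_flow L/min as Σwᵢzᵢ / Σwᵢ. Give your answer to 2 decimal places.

R1 (z=47.0): moderate=0.95 → w = 0.95
R2 (z=13.0): dim=0.53, mild=0.87; AND[max(0, a+b−1)] → w = 0.40
R3 (z=38.0): damp=0.86, cool=0.10; AND[max(0, a+b−1)] → w = 0.00
Weighted average = (0.95·47.0 + 0.40·13.0 + 0.00·38.0) / (0.95 + 0.40 + 0.00)
  = 49.8500 / 1.3500 = 36.93

36.93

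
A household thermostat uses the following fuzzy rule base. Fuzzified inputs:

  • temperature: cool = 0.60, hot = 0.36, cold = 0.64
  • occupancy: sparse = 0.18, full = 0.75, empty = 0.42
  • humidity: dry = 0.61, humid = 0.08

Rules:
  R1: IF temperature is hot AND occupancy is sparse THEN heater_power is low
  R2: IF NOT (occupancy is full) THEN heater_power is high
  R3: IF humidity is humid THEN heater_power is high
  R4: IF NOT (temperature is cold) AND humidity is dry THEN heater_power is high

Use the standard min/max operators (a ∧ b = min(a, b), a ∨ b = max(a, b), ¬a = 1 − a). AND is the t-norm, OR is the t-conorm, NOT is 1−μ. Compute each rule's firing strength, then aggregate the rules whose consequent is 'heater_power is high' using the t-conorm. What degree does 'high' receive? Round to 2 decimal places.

R1: hot=0.36, sparse=0.18; AND[min(a, b)] → w = 0.18
R2: ¬full=1−0.75=0.25 → w = 0.25
R3: humid=0.08 → w = 0.08
R4: ¬cold=1−0.64=0.36, dry=0.61; AND[min(a, b)] → w = 0.36
Rules with consequent 'high': {R2, R3, R4} → strengths 0.25, 0.08, 0.36
Aggregate via t-conorm [max(a, b)]: 0.36

0.36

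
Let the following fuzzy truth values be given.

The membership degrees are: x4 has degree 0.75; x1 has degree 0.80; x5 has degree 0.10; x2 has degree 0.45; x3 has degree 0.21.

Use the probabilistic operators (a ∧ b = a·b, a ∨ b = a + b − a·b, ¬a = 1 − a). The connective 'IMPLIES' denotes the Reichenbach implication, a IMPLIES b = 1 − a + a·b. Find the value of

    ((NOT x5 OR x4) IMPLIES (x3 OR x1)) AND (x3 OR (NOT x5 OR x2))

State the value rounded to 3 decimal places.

NOT x5 = 1 − 0.1000 = 0.9000
NOT x5 OR x4 = a + b − a·b on (0.9000, 0.7500) = 0.9750
x3 OR x1 = a + b − a·b on (0.2100, 0.8000) = 0.8420
(NOT x5 OR x4) IMPLIES (x3 OR x1)  [Reichenbach: 1 − a + a·b] with a=0.9750, b=0.8420 → 0.8459
NOT x5 = 1 − 0.1000 = 0.9000
NOT x5 OR x2 = a + b − a·b on (0.9000, 0.4500) = 0.9450
x3 OR (NOT x5 OR x2) = a + b − a·b on (0.2100, 0.9450) = 0.9566
((NOT x5 OR x4) IMPLIES (x3 OR x1)) AND (x3 OR (NOT x5 OR x2)) = a·b on (0.8459, 0.9566) = 0.8092

0.809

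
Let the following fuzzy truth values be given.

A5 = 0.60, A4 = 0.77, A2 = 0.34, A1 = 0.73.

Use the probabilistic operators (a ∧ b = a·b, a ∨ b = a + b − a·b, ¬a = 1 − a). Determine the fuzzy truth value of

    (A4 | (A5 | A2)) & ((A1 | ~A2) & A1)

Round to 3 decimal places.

0.623

A5 | A2 = a + b − a·b on (0.6000, 0.3400) = 0.7360
A4 | (A5 | A2) = a + b − a·b on (0.7700, 0.7360) = 0.9393
~A2 = 1 − 0.3400 = 0.6600
A1 | ~A2 = a + b − a·b on (0.7300, 0.6600) = 0.9082
(A1 | ~A2) & A1 = a·b on (0.9082, 0.7300) = 0.6630
(A4 | (A5 | A2)) & ((A1 | ~A2) & A1) = a·b on (0.9393, 0.6630) = 0.6227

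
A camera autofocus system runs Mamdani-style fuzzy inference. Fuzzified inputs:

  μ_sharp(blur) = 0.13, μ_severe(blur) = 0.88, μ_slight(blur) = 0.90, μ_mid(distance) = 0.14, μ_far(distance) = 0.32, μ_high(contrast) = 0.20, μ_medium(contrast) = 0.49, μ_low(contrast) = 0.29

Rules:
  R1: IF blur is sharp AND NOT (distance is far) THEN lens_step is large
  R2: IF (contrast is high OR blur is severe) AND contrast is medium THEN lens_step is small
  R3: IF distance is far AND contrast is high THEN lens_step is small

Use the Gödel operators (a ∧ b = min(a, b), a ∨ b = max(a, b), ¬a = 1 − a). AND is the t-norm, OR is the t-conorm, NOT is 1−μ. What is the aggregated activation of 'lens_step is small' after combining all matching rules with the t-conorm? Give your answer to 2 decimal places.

0.49

R1: sharp=0.13, ¬far=1−0.32=0.68; AND[min(a, b)] → w = 0.13
R2: (high=0.20 OR severe=0.88) = 0.88; AND[min(a, b)] with medium=0.49 → w = 0.49
R3: far=0.32, high=0.20; AND[min(a, b)] → w = 0.20
Rules with consequent 'small': {R2, R3} → strengths 0.49, 0.20
Aggregate via t-conorm [max(a, b)]: 0.49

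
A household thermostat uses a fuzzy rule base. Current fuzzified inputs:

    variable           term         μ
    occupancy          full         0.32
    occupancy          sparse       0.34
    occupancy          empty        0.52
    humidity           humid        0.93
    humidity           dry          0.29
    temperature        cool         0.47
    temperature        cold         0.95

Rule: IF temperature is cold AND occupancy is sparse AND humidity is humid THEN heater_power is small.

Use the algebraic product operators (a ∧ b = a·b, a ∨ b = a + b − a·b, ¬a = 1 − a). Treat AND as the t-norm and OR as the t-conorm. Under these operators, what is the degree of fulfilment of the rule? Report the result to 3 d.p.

0.300

firing strength: cold=0.95, sparse=0.34, humid=0.93; AND[a·b] → w = 0.3004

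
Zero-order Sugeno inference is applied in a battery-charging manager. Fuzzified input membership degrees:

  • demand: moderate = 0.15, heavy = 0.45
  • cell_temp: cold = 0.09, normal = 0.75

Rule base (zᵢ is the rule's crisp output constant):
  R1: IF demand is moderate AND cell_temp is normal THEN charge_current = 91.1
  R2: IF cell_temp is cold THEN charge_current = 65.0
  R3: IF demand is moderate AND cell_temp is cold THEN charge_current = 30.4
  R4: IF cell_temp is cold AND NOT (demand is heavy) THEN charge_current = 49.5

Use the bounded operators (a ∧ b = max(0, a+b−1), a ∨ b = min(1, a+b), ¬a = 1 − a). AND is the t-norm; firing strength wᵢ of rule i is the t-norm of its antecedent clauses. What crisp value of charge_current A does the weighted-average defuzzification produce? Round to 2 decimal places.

R1 (z=91.1): moderate=0.15, normal=0.75; AND[max(0, a+b−1)] → w = 0.00
R2 (z=65.0): cold=0.09 → w = 0.09
R3 (z=30.4): moderate=0.15, cold=0.09; AND[max(0, a+b−1)] → w = 0.00
R4 (z=49.5): cold=0.09, ¬heavy=1−0.45=0.55; AND[max(0, a+b−1)] → w = 0.00
Weighted average = (0.00·91.1 + 0.09·65.0 + 0.00·30.4 + 0.00·49.5) / (0.00 + 0.09 + 0.00 + 0.00)
  = 5.8500 / 0.0900 = 65.00

65.00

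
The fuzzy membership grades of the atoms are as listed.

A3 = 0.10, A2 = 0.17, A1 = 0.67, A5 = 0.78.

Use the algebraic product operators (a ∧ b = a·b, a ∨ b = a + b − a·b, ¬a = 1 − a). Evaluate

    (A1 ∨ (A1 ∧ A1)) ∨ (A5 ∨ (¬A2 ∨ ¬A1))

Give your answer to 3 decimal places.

A1 ∧ A1 = a·b on (0.6700, 0.6700) = 0.4489
A1 ∨ (A1 ∧ A1) = a + b − a·b on (0.6700, 0.4489) = 0.8181
¬A2 = 1 − 0.1700 = 0.8300
¬A1 = 1 − 0.6700 = 0.3300
¬A2 ∨ ¬A1 = a + b − a·b on (0.8300, 0.3300) = 0.8861
A5 ∨ (¬A2 ∨ ¬A1) = a + b − a·b on (0.7800, 0.8861) = 0.9749
(A1 ∨ (A1 ∧ A1)) ∨ (A5 ∨ (¬A2 ∨ ¬A1)) = a + b − a·b on (0.8181, 0.9749) = 0.9954

0.995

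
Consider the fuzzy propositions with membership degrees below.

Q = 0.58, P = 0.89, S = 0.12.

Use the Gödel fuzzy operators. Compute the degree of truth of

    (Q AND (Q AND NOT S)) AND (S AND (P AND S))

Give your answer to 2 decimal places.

0.12

NOT S = 1 − 0.12 = 0.88
Q AND NOT S = min(a, b) on (0.58, 0.88) = 0.58
Q AND (Q AND NOT S) = min(a, b) on (0.58, 0.58) = 0.58
P AND S = min(a, b) on (0.89, 0.12) = 0.12
S AND (P AND S) = min(a, b) on (0.12, 0.12) = 0.12
(Q AND (Q AND NOT S)) AND (S AND (P AND S)) = min(a, b) on (0.58, 0.12) = 0.12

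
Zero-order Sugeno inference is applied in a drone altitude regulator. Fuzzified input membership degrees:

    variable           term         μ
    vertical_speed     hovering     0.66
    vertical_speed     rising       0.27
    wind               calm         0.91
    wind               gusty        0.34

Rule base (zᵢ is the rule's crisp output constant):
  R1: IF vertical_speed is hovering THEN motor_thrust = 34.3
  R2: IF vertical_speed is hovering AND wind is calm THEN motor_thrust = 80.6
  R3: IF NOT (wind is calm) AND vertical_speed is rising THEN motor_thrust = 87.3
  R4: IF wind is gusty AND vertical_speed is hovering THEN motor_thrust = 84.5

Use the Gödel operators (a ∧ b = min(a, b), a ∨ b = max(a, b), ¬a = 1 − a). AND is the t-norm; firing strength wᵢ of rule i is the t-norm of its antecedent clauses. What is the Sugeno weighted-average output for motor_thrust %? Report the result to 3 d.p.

R1 (z=34.3): hovering=0.66 → w = 0.66
R2 (z=80.6): hovering=0.66, calm=0.91; AND[min(a, b)] → w = 0.66
R3 (z=87.3): ¬calm=1−0.91=0.09, rising=0.27; AND[min(a, b)] → w = 0.09
R4 (z=84.5): gusty=0.34, hovering=0.66; AND[min(a, b)] → w = 0.34
Weighted average = (0.66·34.3 + 0.66·80.6 + 0.09·87.3 + 0.34·84.5) / (0.66 + 0.66 + 0.09 + 0.34)
  = 112.4210 / 1.7500 = 64.241

64.241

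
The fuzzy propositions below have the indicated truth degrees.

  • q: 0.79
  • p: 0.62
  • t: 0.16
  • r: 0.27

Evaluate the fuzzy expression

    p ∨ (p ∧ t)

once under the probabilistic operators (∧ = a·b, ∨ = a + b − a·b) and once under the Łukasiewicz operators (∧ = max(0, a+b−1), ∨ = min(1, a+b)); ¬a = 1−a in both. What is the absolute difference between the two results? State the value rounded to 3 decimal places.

0.038

Under probabilistic:
  p ∧ t = a·b on (0.6200, 0.1600) = 0.0992
  p ∨ (p ∧ t) = a + b − a·b on (0.6200, 0.0992) = 0.6577
  → value = 0.6577
Under Łukasiewicz:
  p ∧ t = max(0, a+b−1) on (0.62, 0.16) = 0.00
  p ∨ (p ∧ t) = min(1, a+b) on (0.62, 0.00) = 0.62
  → value = 0.6200
|0.6577 − 0.6200| = 0.038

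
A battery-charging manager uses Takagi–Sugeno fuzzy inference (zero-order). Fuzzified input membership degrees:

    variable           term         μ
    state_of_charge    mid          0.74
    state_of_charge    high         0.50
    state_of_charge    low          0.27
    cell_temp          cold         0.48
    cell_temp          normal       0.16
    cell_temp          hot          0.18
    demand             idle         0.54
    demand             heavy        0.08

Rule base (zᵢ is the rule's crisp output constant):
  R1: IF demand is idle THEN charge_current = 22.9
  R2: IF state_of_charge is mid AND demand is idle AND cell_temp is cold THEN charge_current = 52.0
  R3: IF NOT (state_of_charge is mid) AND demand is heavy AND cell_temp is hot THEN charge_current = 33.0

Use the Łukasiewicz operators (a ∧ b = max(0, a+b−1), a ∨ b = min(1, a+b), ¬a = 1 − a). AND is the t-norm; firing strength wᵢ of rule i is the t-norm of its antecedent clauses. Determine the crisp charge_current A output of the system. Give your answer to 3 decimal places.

22.900

R1 (z=22.9): idle=0.54 → w = 0.54
R2 (z=52.0): mid=0.74, idle=0.54, cold=0.48; AND[max(0, a+b−1)] → w = 0.00
R3 (z=33.0): ¬mid=1−0.74=0.26, heavy=0.08, hot=0.18; AND[max(0, a+b−1)] → w = 0.00
Weighted average = (0.54·22.9 + 0.00·52.0 + 0.00·33.0) / (0.54 + 0.00 + 0.00)
  = 12.3660 / 0.5400 = 22.900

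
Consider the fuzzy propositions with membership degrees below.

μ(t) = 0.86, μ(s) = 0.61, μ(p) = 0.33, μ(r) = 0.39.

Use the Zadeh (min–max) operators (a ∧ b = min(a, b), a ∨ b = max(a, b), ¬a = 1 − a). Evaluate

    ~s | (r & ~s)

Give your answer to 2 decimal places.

~s = 1 − 0.61 = 0.39
~s = 1 − 0.61 = 0.39
r & ~s = min(a, b) on (0.39, 0.39) = 0.39
~s | (r & ~s) = max(a, b) on (0.39, 0.39) = 0.39

0.39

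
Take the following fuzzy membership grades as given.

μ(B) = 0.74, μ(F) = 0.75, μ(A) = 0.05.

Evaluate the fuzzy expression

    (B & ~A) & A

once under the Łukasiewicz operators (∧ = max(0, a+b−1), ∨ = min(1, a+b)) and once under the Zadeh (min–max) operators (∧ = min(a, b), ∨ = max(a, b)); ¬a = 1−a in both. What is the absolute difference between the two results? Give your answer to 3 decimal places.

Under Łukasiewicz:
  ~A = 1 − 0.05 = 0.95
  B & ~A = max(0, a+b−1) on (0.74, 0.95) = 0.69
  (B & ~A) & A = max(0, a+b−1) on (0.69, 0.05) = 0.00
  → value = 0.0000
Under Zadeh (min–max):
  ~A = 1 − 0.05 = 0.95
  B & ~A = min(a, b) on (0.74, 0.95) = 0.74
  (B & ~A) & A = min(a, b) on (0.74, 0.05) = 0.05
  → value = 0.0500
|0.0000 − 0.0500| = 0.050

0.050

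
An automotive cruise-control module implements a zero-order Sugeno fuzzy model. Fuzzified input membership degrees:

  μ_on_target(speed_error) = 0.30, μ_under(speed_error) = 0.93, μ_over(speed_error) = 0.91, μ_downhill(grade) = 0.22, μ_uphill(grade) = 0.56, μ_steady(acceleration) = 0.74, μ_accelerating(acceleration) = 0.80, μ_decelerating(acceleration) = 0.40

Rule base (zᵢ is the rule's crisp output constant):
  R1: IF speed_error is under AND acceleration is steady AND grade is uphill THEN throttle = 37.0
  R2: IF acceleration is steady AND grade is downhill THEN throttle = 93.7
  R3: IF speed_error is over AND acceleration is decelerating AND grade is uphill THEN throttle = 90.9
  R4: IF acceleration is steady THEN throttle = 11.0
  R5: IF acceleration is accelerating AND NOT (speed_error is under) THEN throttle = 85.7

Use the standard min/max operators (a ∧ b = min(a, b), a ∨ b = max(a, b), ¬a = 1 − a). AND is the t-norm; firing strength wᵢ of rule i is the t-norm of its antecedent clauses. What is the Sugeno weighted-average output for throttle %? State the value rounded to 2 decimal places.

R1 (z=37.0): under=0.93, steady=0.74, uphill=0.56; AND[min(a, b)] → w = 0.56
R2 (z=93.7): steady=0.74, downhill=0.22; AND[min(a, b)] → w = 0.22
R3 (z=90.9): over=0.91, decelerating=0.40, uphill=0.56; AND[min(a, b)] → w = 0.40
R4 (z=11.0): steady=0.74 → w = 0.74
R5 (z=85.7): accelerating=0.80, ¬under=1−0.93=0.07; AND[min(a, b)] → w = 0.07
Weighted average = (0.56·37.0 + 0.22·93.7 + 0.40·90.9 + 0.74·11.0 + 0.07·85.7) / (0.56 + 0.22 + 0.40 + 0.74 + 0.07)
  = 91.8330 / 1.9900 = 46.15

46.15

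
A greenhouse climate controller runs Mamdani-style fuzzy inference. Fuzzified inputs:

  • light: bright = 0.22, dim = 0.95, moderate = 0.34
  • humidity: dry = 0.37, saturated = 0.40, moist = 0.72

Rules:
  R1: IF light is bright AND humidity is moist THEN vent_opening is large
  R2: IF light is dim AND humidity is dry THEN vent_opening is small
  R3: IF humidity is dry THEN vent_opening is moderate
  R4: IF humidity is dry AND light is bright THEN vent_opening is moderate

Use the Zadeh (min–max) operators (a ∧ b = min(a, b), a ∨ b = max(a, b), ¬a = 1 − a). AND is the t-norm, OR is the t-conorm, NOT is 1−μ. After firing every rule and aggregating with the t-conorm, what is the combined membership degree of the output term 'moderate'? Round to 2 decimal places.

R1: bright=0.22, moist=0.72; AND[min(a, b)] → w = 0.22
R2: dim=0.95, dry=0.37; AND[min(a, b)] → w = 0.37
R3: dry=0.37 → w = 0.37
R4: dry=0.37, bright=0.22; AND[min(a, b)] → w = 0.22
Rules with consequent 'moderate': {R3, R4} → strengths 0.37, 0.22
Aggregate via t-conorm [max(a, b)]: 0.37

0.37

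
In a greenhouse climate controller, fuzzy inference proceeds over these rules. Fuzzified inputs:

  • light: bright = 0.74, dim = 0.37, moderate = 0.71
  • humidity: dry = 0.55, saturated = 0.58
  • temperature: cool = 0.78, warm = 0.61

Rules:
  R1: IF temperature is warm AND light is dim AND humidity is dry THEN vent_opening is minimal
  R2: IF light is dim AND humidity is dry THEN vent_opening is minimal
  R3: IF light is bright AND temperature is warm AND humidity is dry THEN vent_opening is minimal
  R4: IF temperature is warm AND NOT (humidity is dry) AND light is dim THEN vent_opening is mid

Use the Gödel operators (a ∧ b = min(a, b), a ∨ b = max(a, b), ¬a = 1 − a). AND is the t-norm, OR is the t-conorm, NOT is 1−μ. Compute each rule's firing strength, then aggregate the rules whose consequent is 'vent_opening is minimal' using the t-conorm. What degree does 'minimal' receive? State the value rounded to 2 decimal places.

R1: warm=0.61, dim=0.37, dry=0.55; AND[min(a, b)] → w = 0.37
R2: dim=0.37, dry=0.55; AND[min(a, b)] → w = 0.37
R3: bright=0.74, warm=0.61, dry=0.55; AND[min(a, b)] → w = 0.55
R4: warm=0.61, ¬dry=1−0.55=0.45, dim=0.37; AND[min(a, b)] → w = 0.37
Rules with consequent 'minimal': {R1, R2, R3} → strengths 0.37, 0.37, 0.55
Aggregate via t-conorm [max(a, b)]: 0.55

0.55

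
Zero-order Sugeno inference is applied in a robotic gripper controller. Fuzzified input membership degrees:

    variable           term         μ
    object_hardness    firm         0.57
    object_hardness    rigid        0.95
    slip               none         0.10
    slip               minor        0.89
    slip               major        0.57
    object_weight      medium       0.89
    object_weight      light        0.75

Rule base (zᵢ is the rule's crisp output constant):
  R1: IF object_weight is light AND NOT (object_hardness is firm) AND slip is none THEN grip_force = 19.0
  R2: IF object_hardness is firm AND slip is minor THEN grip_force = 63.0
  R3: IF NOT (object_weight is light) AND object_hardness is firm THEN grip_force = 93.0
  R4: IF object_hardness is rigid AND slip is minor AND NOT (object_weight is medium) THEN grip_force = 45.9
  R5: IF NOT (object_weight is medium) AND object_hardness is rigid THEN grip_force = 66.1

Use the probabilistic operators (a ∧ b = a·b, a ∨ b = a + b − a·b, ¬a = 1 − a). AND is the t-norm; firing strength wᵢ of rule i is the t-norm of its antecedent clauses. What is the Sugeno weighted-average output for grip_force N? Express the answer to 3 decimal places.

64.807

R1 (z=19.0): light=0.75, ¬firm=1−0.57=0.43, none=0.10; AND[a·b] → w = 0.0323
R2 (z=63.0): firm=0.57, minor=0.89; AND[a·b] → w = 0.5073
R3 (z=93.0): ¬light=1−0.75=0.25, firm=0.57; AND[a·b] → w = 0.1425
R4 (z=45.9): rigid=0.95, minor=0.89, ¬medium=1−0.89=0.11; AND[a·b] → w = 0.0930
R5 (z=66.1): ¬medium=1−0.89=0.11, rigid=0.95; AND[a·b] → w = 0.1045
Weighted average = (0.0323·19.0 + 0.5073·63.0 + 0.1425·93.0 + 0.0930·45.9 + 0.1045·66.1) / (0.0323 + 0.5073 + 0.1425 + 0.0930 + 0.1045)
  = 57.0015 / 0.8796 = 64.807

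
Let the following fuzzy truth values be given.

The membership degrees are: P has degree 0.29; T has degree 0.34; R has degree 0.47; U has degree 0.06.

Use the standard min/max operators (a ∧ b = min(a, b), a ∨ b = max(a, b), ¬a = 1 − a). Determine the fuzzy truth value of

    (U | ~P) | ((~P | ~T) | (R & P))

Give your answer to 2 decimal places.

0.71

~P = 1 − 0.29 = 0.71
U | ~P = max(a, b) on (0.06, 0.71) = 0.71
~P = 1 − 0.29 = 0.71
~T = 1 − 0.34 = 0.66
~P | ~T = max(a, b) on (0.71, 0.66) = 0.71
R & P = min(a, b) on (0.47, 0.29) = 0.29
(~P | ~T) | (R & P) = max(a, b) on (0.71, 0.29) = 0.71
(U | ~P) | ((~P | ~T) | (R & P)) = max(a, b) on (0.71, 0.71) = 0.71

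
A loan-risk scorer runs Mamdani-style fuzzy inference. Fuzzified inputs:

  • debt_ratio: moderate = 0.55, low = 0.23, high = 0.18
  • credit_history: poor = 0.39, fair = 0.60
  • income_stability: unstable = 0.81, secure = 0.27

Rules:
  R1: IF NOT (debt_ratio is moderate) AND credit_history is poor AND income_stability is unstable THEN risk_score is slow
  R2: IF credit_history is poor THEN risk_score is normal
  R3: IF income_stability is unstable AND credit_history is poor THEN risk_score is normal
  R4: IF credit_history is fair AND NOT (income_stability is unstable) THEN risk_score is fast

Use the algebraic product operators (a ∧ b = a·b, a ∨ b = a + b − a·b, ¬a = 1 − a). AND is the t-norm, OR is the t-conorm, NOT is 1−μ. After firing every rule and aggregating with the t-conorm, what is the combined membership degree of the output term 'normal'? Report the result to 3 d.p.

0.583

R1: ¬moderate=1−0.55=0.45, poor=0.39, unstable=0.81; AND[a·b] → w = 0.1422
R2: poor=0.39 → w = 0.3900
R3: unstable=0.81, poor=0.39; AND[a·b] → w = 0.3159
R4: fair=0.60, ¬unstable=1−0.81=0.19; AND[a·b] → w = 0.1140
Rules with consequent 'normal': {R2, R3} → strengths 0.3900, 0.3159
Aggregate via t-conorm [a + b − a·b]: 0.5827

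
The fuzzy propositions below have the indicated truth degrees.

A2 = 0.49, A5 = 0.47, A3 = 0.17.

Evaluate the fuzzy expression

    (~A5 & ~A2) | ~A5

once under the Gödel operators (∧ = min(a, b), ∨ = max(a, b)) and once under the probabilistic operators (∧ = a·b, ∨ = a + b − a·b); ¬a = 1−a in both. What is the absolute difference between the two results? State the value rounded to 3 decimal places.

Under Gödel:
  ~A5 = 1 − 0.47 = 0.53
  ~A2 = 1 − 0.49 = 0.51
  ~A5 & ~A2 = min(a, b) on (0.53, 0.51) = 0.51
  ~A5 = 1 − 0.47 = 0.53
  (~A5 & ~A2) | ~A5 = max(a, b) on (0.51, 0.53) = 0.53
  → value = 0.5300
Under probabilistic:
  ~A5 = 1 − 0.4700 = 0.5300
  ~A2 = 1 − 0.4900 = 0.5100
  ~A5 & ~A2 = a·b on (0.5300, 0.5100) = 0.2703
  ~A5 = 1 − 0.4700 = 0.5300
  (~A5 & ~A2) | ~A5 = a + b − a·b on (0.2703, 0.5300) = 0.6570
  → value = 0.6570
|0.5300 − 0.6570| = 0.127

0.127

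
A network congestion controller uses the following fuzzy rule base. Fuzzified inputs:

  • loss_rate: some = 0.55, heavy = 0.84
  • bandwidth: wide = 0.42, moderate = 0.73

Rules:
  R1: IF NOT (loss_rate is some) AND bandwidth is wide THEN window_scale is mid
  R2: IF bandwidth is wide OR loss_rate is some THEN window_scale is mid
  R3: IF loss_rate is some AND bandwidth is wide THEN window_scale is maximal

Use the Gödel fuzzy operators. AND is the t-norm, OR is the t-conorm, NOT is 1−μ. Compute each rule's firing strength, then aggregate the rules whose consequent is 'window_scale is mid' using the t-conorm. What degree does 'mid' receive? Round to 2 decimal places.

R1: ¬some=1−0.55=0.45, wide=0.42; AND[min(a, b)] → w = 0.42
R2: wide=0.42, some=0.55; OR[max(a, b)] → w = 0.55
R3: some=0.55, wide=0.42; AND[min(a, b)] → w = 0.42
Rules with consequent 'mid': {R1, R2} → strengths 0.42, 0.55
Aggregate via t-conorm [max(a, b)]: 0.55

0.55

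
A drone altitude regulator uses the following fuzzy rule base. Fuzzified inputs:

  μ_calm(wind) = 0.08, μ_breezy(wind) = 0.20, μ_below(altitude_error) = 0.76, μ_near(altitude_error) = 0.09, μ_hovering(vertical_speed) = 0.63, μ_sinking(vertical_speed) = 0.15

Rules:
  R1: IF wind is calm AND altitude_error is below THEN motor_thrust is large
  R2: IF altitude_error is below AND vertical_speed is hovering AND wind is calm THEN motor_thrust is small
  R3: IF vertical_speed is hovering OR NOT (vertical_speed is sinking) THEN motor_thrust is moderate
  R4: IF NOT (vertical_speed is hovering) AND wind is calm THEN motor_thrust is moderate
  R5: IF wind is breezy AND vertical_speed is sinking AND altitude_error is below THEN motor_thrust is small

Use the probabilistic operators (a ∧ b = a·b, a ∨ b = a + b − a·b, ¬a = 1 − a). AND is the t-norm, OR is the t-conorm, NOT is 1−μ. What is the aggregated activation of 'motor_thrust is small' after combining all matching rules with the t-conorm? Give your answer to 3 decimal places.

0.060

R1: calm=0.08, below=0.76; AND[a·b] → w = 0.0608
R2: below=0.76, hovering=0.63, calm=0.08; AND[a·b] → w = 0.0383
R3: hovering=0.63, ¬sinking=1−0.15=0.85; OR[a + b − a·b] → w = 0.9445
R4: ¬hovering=1−0.63=0.37, calm=0.08; AND[a·b] → w = 0.0296
R5: breezy=0.20, sinking=0.15, below=0.76; AND[a·b] → w = 0.0228
Rules with consequent 'small': {R2, R5} → strengths 0.0383, 0.0228
Aggregate via t-conorm [a + b − a·b]: 0.0602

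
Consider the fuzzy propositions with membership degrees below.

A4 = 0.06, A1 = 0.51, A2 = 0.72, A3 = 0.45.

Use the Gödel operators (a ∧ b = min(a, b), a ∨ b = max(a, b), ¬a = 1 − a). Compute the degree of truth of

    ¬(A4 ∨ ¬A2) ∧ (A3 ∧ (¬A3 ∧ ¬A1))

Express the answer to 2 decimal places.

¬A2 = 1 − 0.72 = 0.28
A4 ∨ ¬A2 = max(a, b) on (0.06, 0.28) = 0.28
¬(A4 ∨ ¬A2) = 1 − 0.28 = 0.72
¬A3 = 1 − 0.45 = 0.55
¬A1 = 1 − 0.51 = 0.49
¬A3 ∧ ¬A1 = min(a, b) on (0.55, 0.49) = 0.49
A3 ∧ (¬A3 ∧ ¬A1) = min(a, b) on (0.45, 0.49) = 0.45
¬(A4 ∨ ¬A2) ∧ (A3 ∧ (¬A3 ∧ ¬A1)) = min(a, b) on (0.72, 0.45) = 0.45

0.45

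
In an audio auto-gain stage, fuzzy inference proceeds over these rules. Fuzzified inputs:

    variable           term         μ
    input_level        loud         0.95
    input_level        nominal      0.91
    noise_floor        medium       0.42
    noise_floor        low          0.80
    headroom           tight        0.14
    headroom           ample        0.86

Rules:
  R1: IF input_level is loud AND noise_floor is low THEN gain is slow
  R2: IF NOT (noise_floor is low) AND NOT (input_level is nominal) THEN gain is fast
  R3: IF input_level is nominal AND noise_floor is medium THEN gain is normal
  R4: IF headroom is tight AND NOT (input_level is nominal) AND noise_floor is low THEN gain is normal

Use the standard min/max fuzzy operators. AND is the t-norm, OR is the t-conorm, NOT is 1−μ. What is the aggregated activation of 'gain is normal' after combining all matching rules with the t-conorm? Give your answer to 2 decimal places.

R1: loud=0.95, low=0.80; AND[min(a, b)] → w = 0.80
R2: ¬low=1−0.80=0.20, ¬nominal=1−0.91=0.09; AND[min(a, b)] → w = 0.09
R3: nominal=0.91, medium=0.42; AND[min(a, b)] → w = 0.42
R4: tight=0.14, ¬nominal=1−0.91=0.09, low=0.80; AND[min(a, b)] → w = 0.09
Rules with consequent 'normal': {R3, R4} → strengths 0.42, 0.09
Aggregate via t-conorm [max(a, b)]: 0.42

0.42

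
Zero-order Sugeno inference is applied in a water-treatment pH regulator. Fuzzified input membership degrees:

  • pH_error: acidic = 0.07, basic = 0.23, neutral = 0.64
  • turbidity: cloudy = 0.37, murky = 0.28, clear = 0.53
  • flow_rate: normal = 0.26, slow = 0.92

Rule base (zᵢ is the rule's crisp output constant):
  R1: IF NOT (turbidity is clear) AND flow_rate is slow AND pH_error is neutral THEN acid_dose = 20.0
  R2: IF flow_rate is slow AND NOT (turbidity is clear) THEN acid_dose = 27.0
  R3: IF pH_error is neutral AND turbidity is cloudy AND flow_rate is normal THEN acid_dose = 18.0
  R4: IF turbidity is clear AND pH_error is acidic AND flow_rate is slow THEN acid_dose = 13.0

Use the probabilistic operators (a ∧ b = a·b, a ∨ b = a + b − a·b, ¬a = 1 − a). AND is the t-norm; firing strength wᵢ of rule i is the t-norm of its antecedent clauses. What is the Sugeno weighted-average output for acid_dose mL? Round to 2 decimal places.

R1 (z=20.0): ¬clear=1−0.53=0.47, slow=0.92, neutral=0.64; AND[a·b] → w = 0.2767
R2 (z=27.0): slow=0.92, ¬clear=1−0.53=0.47; AND[a·b] → w = 0.4324
R3 (z=18.0): neutral=0.64, cloudy=0.37, normal=0.26; AND[a·b] → w = 0.0616
R4 (z=13.0): clear=0.53, acidic=0.07, slow=0.92; AND[a·b] → w = 0.0341
Weighted average = (0.2767·20.0 + 0.4324·27.0 + 0.0616·18.0 + 0.0341·13.0) / (0.2767 + 0.4324 + 0.0616 + 0.0341)
  = 18.7615 / 0.8048 = 23.31

23.31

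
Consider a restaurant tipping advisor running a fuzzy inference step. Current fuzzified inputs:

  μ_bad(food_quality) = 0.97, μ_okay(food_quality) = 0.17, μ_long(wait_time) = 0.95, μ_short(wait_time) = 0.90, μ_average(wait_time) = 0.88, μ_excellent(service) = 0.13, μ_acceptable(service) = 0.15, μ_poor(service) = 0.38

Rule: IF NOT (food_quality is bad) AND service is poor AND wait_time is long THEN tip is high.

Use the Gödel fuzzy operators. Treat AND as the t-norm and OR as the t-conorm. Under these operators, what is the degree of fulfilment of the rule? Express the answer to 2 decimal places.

0.03

firing strength: ¬bad=1−0.97=0.03, poor=0.38, long=0.95; AND[min(a, b)] → w = 0.03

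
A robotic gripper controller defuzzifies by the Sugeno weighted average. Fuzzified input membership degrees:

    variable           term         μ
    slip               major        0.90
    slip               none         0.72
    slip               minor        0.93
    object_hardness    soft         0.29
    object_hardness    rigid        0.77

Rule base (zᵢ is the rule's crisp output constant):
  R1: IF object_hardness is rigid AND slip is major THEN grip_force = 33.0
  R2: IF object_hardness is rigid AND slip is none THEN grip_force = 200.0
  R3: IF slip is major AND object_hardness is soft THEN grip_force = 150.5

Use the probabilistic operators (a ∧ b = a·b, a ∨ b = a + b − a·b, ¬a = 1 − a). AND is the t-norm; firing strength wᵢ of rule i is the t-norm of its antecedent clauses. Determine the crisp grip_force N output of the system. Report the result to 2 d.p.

114.71

R1 (z=33.0): rigid=0.77, major=0.90; AND[a·b] → w = 0.6930
R2 (z=200.0): rigid=0.77, none=0.72; AND[a·b] → w = 0.5544
R3 (z=150.5): major=0.90, soft=0.29; AND[a·b] → w = 0.2610
Weighted average = (0.6930·33.0 + 0.5544·200.0 + 0.2610·150.5) / (0.6930 + 0.5544 + 0.2610)
  = 173.0295 / 1.5084 = 114.71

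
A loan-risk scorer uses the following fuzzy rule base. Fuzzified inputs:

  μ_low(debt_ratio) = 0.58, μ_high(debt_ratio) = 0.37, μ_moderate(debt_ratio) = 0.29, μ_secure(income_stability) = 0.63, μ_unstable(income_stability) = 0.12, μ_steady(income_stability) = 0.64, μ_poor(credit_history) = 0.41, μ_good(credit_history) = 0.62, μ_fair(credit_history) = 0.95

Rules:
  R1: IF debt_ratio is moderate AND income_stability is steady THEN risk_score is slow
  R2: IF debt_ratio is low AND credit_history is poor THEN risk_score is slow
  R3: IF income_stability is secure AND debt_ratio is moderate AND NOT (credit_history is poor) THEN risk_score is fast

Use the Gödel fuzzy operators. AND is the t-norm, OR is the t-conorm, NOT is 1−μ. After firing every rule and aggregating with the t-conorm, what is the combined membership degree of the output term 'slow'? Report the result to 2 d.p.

0.41

R1: moderate=0.29, steady=0.64; AND[min(a, b)] → w = 0.29
R2: low=0.58, poor=0.41; AND[min(a, b)] → w = 0.41
R3: secure=0.63, moderate=0.29, ¬poor=1−0.41=0.59; AND[min(a, b)] → w = 0.29
Rules with consequent 'slow': {R1, R2} → strengths 0.29, 0.41
Aggregate via t-conorm [max(a, b)]: 0.41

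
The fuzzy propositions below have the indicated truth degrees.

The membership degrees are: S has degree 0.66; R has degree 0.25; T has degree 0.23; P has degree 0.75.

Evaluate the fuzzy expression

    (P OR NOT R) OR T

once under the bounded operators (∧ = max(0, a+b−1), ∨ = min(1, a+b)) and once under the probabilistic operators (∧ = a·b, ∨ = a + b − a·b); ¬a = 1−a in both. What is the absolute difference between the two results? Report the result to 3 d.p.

0.048

Under bounded:
  NOT R = 1 − 0.25 = 0.75
  P OR NOT R = min(1, a+b) on (0.75, 0.75) = 1.00
  (P OR NOT R) OR T = min(1, a+b) on (1.00, 0.23) = 1.00
  → value = 1.0000
Under probabilistic:
  NOT R = 1 − 0.2500 = 0.7500
  P OR NOT R = a + b − a·b on (0.7500, 0.7500) = 0.9375
  (P OR NOT R) OR T = a + b − a·b on (0.9375, 0.2300) = 0.9519
  → value = 0.9519
|1.0000 − 0.9519| = 0.048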